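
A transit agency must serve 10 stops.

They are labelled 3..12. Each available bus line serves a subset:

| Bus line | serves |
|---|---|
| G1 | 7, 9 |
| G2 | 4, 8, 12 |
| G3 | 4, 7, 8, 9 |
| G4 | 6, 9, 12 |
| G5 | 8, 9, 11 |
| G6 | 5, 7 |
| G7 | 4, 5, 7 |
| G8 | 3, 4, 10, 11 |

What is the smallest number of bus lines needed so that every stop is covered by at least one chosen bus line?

Take {G3, G4, G6, G8}. Their union is {3, 4, 5, 6, 7, 8, 9, 10, 11, 12}, which is all 10 stops.
No 3 of the 8 bus lines cover everything (all 56 combinations miss at least one stop), so 4 is optimal.

4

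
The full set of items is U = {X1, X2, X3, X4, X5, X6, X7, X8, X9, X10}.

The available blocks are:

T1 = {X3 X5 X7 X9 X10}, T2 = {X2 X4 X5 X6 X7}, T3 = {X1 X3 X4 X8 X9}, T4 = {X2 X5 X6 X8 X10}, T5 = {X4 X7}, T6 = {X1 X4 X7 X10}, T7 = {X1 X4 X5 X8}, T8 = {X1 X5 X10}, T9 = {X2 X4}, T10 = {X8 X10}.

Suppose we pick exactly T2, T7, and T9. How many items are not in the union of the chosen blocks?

3

Union of T2, T7, T9 = {X1, X2, X4, X5, X6, X7, X8}.
Not covered: X3, X9, X10 — 3 items.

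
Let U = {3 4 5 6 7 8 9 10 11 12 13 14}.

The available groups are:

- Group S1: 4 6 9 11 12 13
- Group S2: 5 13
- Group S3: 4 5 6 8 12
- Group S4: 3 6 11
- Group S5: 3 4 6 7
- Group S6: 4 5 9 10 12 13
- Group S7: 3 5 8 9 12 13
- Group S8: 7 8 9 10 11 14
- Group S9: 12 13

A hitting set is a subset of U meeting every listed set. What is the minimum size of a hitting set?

Take H = {6, 9, 13}. Each listed group contains at least one of these, so H is a hitting set of size 3.
No choice of 2 elements meets every group, so 3 is the minimum.

3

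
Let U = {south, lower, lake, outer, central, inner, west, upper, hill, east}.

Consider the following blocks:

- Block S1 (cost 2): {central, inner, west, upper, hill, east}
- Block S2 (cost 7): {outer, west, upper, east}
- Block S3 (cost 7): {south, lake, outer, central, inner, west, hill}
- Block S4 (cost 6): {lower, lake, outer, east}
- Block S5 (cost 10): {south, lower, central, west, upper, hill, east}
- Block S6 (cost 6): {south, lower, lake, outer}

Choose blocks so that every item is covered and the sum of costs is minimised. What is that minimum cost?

S1, S6 together cover every item (S1 ∪ S6 = {south, lower, lake, outer, central, inner, west, upper, hill, east}); total cost 2 + 6 = 8.
No covering selection has total cost below 8.

8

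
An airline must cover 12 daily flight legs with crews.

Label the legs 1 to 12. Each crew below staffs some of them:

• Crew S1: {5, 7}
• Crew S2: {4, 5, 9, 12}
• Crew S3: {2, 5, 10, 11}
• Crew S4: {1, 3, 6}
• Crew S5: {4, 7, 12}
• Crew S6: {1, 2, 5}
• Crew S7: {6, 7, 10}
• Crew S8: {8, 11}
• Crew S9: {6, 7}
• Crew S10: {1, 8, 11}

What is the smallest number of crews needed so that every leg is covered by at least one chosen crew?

Take {S2, S3, S4, S9, S10}. Their union is {1, 2, 3, 4, 5, 6, 7, 8, 9, 10, 11, 12}, which is all 12 legs.
No 4 of the 10 crews cover everything (all 210 combinations miss at least one leg), so 5 is optimal.

5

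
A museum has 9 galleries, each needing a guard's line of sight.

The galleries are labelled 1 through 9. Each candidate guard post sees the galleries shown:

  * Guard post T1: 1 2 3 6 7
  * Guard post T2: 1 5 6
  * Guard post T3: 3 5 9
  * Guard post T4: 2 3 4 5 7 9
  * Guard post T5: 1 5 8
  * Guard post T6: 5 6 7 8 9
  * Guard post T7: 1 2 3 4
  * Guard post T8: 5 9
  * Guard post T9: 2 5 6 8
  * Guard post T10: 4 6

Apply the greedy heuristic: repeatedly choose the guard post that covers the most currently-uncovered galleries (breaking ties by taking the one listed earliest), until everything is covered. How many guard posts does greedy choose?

Greedy: pick T4 (covers 6 new) → pick T1 (covers 2 new) → pick T5 (covers 1 new). Total picks: 3.
(The true minimum cover uses only 2 guard posts, so greedy is not optimal here.)

3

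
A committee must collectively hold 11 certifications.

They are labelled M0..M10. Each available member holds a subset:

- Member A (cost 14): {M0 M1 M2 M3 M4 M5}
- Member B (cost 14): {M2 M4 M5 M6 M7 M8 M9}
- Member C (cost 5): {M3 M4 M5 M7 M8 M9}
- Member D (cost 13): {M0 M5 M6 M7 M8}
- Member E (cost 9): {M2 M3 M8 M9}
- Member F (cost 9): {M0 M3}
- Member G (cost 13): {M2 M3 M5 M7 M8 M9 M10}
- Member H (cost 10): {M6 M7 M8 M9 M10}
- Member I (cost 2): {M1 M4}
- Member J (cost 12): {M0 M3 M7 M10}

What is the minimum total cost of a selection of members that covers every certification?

A, H together cover every certification (A ∪ H = {M0, M1, M2, M3, M4, M5, M6, M7, M8, M9, M10}); total cost 14 + 10 = 24.
The greedy pick C, I, H, A costs 31; no covering selection beats 24.

24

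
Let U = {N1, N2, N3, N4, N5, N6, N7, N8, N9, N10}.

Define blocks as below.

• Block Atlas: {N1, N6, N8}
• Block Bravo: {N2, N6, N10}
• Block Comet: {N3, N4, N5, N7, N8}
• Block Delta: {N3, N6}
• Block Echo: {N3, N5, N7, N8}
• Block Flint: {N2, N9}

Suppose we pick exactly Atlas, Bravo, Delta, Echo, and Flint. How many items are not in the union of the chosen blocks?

Union of Atlas, Bravo, Delta, Echo, Flint = {N1, N2, N3, N5, N6, N7, N8, N9, N10}.
Not covered: N4 — 1 item.

1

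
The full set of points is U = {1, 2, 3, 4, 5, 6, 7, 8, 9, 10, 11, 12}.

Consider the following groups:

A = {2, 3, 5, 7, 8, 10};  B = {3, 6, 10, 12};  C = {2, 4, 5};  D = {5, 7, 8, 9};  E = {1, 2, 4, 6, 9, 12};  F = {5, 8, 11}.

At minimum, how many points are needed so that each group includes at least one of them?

The 2 points {5, 6} hit every group.
The groups B, D are pairwise disjoint, so any hitting set needs a separate point for each — at least 2. Hence 2 is optimal.

2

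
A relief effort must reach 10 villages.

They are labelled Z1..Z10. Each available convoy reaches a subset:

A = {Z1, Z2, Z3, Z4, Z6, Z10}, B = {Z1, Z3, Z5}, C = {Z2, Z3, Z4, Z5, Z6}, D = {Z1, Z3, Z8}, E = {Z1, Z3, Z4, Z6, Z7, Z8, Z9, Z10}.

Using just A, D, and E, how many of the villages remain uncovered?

Union of A, D, E = {Z1, Z2, Z3, Z4, Z6, Z7, Z8, Z9, Z10}.
Not covered: Z5 — 1 village.

1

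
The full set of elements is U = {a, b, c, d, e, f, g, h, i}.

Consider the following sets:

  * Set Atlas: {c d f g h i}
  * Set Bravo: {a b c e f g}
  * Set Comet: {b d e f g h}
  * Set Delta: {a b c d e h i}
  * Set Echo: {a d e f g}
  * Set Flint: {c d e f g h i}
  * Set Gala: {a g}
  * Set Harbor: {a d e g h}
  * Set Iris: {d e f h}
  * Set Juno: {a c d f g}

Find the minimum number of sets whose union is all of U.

Bravo and Delta together: Bravo ∪ Delta = {a, b, c, d, e, f, g, h, i} — every element is covered.
No single set has all 9 elements (the largest, Delta, has 7), so 2 is optimal.

2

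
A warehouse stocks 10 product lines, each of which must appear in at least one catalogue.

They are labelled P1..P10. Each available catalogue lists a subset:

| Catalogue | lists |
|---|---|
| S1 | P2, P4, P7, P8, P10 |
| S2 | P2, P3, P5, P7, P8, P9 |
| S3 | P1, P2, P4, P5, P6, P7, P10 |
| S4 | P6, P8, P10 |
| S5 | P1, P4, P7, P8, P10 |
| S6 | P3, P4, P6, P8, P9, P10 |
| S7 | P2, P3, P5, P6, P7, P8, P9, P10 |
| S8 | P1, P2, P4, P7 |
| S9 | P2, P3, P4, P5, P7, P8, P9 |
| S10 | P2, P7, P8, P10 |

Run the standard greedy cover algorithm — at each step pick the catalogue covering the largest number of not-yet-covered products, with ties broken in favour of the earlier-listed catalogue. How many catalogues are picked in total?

2

Greedy: pick S7 (covers 8 new) → pick S3 (covers 2 new). Total picks: 2.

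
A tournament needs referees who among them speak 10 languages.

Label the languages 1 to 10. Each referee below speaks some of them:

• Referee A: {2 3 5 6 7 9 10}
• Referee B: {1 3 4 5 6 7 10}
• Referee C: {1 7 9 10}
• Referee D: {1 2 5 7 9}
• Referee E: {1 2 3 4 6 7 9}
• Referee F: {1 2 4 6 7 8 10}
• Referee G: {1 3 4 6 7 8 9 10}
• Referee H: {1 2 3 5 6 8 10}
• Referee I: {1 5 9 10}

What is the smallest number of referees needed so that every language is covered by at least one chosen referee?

2

Take {A, G}. Their union is {1, 2, 3, 4, 5, 6, 7, 8, 9, 10}, which is all 10 languages.
No single referee has all 10 languages (the largest, G, has 8), so 2 is optimal.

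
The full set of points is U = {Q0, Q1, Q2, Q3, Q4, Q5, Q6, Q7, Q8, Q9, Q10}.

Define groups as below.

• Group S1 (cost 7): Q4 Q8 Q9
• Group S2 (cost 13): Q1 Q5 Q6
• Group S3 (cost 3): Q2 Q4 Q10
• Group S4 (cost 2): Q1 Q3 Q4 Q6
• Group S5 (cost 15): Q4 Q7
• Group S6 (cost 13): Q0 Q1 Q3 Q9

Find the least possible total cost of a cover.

51

S1, S2, S3, S5, S6 together cover every point (S1 ∪ S2 ∪ S3 ∪ S5 ∪ S6 = {Q0, Q1, Q2, Q3, Q4, Q5, Q6, Q7, Q8, Q9, Q10}); total cost 7 + 13 + 3 + 15 + 13 = 51.
The greedy pick S4, S3, S1, S2, S6, S5 costs 53; no covering selection beats 51.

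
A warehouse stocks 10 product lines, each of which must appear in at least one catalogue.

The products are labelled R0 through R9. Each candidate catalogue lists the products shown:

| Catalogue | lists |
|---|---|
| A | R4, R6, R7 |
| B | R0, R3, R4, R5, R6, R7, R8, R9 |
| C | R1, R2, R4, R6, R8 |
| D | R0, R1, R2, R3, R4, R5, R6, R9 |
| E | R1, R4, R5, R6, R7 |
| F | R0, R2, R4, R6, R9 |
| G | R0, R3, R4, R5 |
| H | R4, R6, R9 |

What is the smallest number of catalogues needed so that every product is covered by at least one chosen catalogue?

B and C together: B ∪ C = {R0, R1, R2, R3, R4, R5, R6, R7, R8, R9} — every product is covered.
No single catalogue has all 10 products (the largest, B, has 8), so 2 is optimal.

2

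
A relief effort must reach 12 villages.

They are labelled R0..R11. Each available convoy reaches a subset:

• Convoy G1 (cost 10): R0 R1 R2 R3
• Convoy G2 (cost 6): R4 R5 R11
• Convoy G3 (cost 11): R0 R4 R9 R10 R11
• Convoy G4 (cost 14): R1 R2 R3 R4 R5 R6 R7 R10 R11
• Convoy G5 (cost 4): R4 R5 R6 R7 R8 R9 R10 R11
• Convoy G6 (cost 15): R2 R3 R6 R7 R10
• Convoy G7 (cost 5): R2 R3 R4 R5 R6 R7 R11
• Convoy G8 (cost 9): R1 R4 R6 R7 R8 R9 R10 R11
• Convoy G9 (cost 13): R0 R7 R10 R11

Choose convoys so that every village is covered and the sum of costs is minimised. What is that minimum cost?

G1, G5 together cover every village (G1 ∪ G5 = {R0, R1, R2, R3, R4, R5, R6, R7, R8, R9, R10, R11}); total cost 10 + 4 = 14.
No covering selection has total cost below 14.

14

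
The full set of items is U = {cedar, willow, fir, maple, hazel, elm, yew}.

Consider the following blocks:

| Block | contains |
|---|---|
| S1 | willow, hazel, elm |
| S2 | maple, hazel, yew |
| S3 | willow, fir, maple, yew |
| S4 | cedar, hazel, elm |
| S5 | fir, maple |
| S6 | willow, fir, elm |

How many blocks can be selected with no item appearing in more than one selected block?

2

S4, S5 are pairwise disjoint (S4={cedar,hazel,elm}; S5={fir,maple}).
Every remaining block overlaps one of these, and no 3 of the listed blocks are pairwise disjoint, so 2 is the maximum.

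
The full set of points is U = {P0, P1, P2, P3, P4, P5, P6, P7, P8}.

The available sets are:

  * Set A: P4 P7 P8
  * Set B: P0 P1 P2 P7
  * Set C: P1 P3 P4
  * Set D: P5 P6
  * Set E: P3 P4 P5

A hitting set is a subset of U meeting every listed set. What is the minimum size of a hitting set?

3

The 3 points {P0, P4, P6} hit every set.
No choice of 2 points meets every set, so 3 is the minimum.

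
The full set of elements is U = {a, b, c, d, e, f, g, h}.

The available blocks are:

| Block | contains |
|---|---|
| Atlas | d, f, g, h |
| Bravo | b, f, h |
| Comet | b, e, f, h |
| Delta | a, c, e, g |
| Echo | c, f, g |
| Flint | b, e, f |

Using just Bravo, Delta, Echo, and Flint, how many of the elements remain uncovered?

Union of Bravo, Delta, Echo, Flint = {a, b, c, e, f, g, h}.
Not covered: d — 1 element.

1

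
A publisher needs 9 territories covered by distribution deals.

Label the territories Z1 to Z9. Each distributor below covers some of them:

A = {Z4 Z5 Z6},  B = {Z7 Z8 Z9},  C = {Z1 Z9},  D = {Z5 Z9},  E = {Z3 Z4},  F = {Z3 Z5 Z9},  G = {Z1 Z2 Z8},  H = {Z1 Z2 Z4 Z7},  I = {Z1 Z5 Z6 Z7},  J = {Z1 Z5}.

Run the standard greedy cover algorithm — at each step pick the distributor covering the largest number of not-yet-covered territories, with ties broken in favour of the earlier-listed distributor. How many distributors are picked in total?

Greedy: pick H (covers 4 new) → pick F (covers 3 new) → pick A (covers 1 new) → pick B (covers 1 new). Total picks: 4.

4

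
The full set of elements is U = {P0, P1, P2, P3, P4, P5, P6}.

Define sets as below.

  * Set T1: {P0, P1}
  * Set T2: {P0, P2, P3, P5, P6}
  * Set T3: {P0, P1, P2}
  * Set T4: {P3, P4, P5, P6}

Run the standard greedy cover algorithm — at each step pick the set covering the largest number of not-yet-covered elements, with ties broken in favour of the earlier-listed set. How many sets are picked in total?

Greedy: pick T2 (covers 5 new) → pick T1 (covers 1 new) → pick T4 (covers 1 new). Total picks: 3.
(The true minimum cover uses only 2 sets, so greedy is not optimal here.)

3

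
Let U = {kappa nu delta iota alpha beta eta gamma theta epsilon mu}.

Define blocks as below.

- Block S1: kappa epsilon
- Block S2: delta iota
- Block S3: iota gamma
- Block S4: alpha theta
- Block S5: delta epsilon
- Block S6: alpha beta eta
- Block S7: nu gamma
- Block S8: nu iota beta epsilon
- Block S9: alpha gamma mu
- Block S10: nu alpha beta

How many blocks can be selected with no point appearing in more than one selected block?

S1, S2, S4, S7 are pairwise disjoint (S1={kappa,epsilon}; S2={delta,iota}; S4={alpha,theta}; S7={nu,gamma}).
Every remaining block overlaps one of these, and no 5 of the listed blocks are pairwise disjoint, so 4 is the maximum.

4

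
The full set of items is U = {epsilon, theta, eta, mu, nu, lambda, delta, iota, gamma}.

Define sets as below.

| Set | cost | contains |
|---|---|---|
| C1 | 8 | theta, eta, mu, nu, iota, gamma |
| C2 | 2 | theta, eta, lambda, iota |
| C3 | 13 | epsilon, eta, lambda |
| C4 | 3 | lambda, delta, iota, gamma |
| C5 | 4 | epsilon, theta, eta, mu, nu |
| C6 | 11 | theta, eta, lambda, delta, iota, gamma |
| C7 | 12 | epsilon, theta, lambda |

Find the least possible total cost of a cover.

C4, C5 together cover every item (C4 ∪ C5 = {epsilon, theta, eta, mu, nu, lambda, delta, iota, gamma}); total cost 3 + 4 = 7.
The greedy pick C2, C5, C4 costs 9; no covering selection beats 7.

7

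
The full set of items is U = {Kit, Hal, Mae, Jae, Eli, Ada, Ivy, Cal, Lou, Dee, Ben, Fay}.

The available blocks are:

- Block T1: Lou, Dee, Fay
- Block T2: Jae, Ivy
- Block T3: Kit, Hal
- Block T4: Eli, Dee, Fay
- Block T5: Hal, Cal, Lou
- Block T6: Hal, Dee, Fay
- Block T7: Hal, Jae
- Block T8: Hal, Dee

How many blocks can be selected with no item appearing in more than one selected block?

3

T1, T2, T3 are pairwise disjoint (T1={Lou,Dee,Fay}; T2={Jae,Ivy}; T3={Kit,Hal}).
Every remaining block overlaps one of these, and no 4 of the listed blocks are pairwise disjoint, so 3 is the maximum.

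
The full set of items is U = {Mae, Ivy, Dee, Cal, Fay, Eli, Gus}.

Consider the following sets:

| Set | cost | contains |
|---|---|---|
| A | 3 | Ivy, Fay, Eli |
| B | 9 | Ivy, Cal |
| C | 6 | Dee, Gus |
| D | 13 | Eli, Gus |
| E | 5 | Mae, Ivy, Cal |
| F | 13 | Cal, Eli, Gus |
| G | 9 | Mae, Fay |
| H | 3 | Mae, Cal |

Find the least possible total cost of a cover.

12

A, C, H together cover every item (A ∪ C ∪ H = {Mae, Ivy, Dee, Cal, Fay, Eli, Gus}); total cost 3 + 6 + 3 = 12.
No covering selection has total cost below 12.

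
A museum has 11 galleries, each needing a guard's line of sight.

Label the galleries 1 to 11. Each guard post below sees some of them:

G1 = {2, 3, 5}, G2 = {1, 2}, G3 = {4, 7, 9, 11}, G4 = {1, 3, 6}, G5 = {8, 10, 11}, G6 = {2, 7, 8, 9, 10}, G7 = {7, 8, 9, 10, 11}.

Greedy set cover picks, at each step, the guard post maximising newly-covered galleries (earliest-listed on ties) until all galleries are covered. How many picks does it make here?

4

Greedy: pick G6 (covers 5 new) → pick G4 (covers 3 new) → pick G3 (covers 2 new) → pick G1 (covers 1 new). Total picks: 4.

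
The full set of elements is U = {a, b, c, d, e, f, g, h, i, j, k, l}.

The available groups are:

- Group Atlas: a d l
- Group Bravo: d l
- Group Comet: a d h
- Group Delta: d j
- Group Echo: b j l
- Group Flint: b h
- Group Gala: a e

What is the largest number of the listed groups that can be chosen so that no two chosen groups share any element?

Delta, Flint, Gala are pairwise disjoint (Delta={d,j}; Flint={b,h}; Gala={a,e}).
Every remaining group overlaps one of these, and no 4 of the listed groups are pairwise disjoint, so 3 is the maximum.

3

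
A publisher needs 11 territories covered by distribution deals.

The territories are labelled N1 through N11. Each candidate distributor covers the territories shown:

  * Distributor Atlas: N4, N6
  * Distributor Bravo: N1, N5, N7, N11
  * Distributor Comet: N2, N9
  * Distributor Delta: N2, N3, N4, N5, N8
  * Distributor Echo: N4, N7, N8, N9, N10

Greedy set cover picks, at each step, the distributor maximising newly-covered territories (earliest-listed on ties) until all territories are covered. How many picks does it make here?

Greedy: pick Delta (covers 5 new) → pick Bravo (covers 3 new) → pick Echo (covers 2 new) → pick Atlas (covers 1 new). Total picks: 4.

4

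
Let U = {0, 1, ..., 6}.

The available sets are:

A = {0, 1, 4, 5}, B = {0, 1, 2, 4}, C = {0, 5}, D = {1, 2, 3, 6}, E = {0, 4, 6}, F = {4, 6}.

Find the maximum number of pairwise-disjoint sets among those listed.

2

C, D are pairwise disjoint (C={0,5}; D={1,2,3,6}).
Every remaining set overlaps one of these, and no 3 of the listed sets are pairwise disjoint, so 2 is the maximum.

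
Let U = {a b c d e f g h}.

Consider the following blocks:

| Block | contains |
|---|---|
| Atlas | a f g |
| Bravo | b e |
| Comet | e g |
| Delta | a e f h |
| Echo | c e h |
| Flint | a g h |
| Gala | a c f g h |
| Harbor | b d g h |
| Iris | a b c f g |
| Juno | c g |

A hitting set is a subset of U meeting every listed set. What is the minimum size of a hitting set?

The 2 items {e, g} hit every block.
The blocks Bravo, Juno are pairwise disjoint, so any hitting set needs a separate item for each — at least 2. Hence 2 is optimal.

2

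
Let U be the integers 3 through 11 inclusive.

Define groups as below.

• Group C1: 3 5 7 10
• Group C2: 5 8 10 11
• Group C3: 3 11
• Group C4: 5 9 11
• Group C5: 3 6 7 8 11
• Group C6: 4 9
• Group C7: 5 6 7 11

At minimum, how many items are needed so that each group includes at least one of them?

3

The 3 items {3, 4, 5} hit every group.
No choice of 2 items meets every group, so 3 is the minimum.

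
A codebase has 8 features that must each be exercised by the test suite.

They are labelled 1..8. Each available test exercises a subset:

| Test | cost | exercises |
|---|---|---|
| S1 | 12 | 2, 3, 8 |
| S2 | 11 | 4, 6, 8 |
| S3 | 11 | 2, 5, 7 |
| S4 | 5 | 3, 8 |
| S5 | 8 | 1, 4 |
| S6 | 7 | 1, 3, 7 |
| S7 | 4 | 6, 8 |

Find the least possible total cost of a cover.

S3, S4, S5, S7 together cover every feature (S3 ∪ S4 ∪ S5 ∪ S7 = {1, 2, 3, 4, 5, 6, 7, 8}); total cost 11 + 5 + 8 + 4 = 28.
The greedy pick S7, S6, S3, S5 costs 30; no covering selection beats 28.

28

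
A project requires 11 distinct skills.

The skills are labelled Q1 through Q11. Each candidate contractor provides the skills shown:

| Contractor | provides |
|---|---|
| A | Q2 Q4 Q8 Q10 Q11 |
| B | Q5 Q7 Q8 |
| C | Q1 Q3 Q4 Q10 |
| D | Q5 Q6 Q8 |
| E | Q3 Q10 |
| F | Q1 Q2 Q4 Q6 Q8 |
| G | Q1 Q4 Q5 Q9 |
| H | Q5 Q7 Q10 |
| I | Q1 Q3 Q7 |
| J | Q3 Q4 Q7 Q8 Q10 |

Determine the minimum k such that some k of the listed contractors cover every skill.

A and D and G and I together: A ∪ D ∪ G ∪ I = {Q1, Q2, Q3, Q4, Q5, Q6, Q7, Q8, Q9, Q10, Q11} — every skill is covered.
No 3 of the 10 contractors cover everything (all 120 combinations miss at least one skill), so 4 is optimal.

4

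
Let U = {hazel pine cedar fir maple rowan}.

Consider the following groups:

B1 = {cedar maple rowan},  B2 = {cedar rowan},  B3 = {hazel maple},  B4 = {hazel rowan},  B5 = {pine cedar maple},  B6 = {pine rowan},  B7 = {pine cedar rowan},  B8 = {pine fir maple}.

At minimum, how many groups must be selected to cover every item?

3

B1, B3, and B8 cover everything between them: the union {hazel, pine, cedar, fir, maple, rowan} is all of U.
Only B8 contains fir, so B8 is forced; the remaining 3 items need at least 2 more groups (each remaining group adds at most 2) — so at least 3 groups are needed, and 3 is optimal.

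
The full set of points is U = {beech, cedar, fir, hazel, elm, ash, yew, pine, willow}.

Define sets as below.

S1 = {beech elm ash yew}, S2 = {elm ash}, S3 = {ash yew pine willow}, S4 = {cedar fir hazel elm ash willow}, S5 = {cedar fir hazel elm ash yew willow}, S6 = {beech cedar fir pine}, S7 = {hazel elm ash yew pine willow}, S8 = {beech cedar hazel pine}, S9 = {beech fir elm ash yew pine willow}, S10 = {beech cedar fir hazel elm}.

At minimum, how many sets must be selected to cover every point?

2

S8 and S9 cover everything between them: the union {beech, cedar, fir, hazel, elm, ash, yew, pine, willow} is all of U.
No single set has all 9 points (the largest, S5, has 7), so 2 is optimal.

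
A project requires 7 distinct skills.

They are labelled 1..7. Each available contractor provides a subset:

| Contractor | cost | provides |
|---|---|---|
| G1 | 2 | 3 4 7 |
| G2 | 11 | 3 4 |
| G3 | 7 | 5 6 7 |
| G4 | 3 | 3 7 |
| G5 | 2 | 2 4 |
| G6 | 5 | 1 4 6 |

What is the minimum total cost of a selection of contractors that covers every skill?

16

G1, G3, G5, G6 together cover every skill (G1 ∪ G3 ∪ G5 ∪ G6 = {1, 2, 3, 4, 5, 6, 7}); total cost 2 + 7 + 2 + 5 = 16.
No covering selection has total cost below 16.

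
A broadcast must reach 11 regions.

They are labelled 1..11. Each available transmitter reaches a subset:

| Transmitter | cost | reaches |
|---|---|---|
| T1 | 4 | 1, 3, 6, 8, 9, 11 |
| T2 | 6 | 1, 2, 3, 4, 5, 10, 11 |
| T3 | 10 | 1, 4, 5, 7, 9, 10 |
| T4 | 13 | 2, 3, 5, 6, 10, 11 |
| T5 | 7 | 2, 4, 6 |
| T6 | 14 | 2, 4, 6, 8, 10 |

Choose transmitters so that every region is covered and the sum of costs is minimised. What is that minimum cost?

20

T1, T2, T3 together cover every region (T1 ∪ T2 ∪ T3 = {1, 2, 3, 4, 5, 6, 7, 8, 9, 10, 11}); total cost 4 + 6 + 10 = 20.
No covering selection has total cost below 20.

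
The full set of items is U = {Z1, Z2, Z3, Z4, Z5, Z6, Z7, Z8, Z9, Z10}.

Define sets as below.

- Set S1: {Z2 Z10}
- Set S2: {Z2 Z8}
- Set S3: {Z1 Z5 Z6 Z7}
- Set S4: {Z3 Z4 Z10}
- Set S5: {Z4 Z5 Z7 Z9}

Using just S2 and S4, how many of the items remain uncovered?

5

Union of S2, S4 = {Z2, Z3, Z4, Z8, Z10}.
Not covered: Z1, Z5, Z6, Z7, Z9 — 5 items.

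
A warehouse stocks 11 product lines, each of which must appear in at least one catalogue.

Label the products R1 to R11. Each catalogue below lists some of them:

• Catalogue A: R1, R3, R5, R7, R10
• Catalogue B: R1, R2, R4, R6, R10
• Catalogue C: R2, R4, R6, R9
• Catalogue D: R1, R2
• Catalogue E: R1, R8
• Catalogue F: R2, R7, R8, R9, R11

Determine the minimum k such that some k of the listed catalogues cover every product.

3

A and B and F together: A ∪ B ∪ F = {R1, R2, R3, R4, R5, R6, R7, R8, R9, R10, R11} — every product is covered.
Each catalogue has at most 5 products, and 2·5 = 10 < 11 — so at least 3 catalogues are needed, and 3 is optimal.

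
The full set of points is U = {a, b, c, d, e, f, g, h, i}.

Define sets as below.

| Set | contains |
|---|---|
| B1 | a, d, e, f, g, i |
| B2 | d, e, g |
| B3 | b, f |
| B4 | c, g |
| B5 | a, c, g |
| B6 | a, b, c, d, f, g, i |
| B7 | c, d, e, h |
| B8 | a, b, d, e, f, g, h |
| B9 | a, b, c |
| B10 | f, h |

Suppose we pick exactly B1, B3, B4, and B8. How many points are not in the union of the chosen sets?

Union of B1, B3, B4, B8 = {a, b, c, d, e, f, g, h, i} — that's every point, so 0 are uncovered.

0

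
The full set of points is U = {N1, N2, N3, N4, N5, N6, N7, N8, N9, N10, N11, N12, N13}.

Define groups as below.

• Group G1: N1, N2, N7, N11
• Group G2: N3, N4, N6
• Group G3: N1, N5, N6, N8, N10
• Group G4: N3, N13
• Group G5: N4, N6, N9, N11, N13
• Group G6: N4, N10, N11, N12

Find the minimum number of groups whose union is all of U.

5

Take {G1, G3, G4, G5, G6}. Their union is {N1, N2, N3, N4, N5, N6, N7, N8, N9, N10, N11, N12, N13}, which is all 13 points.
No 4 of the 6 groups cover everything (all 15 combinations miss at least one point), so 5 is optimal.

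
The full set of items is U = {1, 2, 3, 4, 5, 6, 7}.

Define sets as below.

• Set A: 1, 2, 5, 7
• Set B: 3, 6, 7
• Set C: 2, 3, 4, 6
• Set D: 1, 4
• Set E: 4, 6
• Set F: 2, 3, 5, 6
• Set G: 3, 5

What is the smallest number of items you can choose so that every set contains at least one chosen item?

3

Take H = {1, 3, 6}. Each listed set contains at least one of these, so H is a hitting set of size 3.
No choice of 2 items meets every set, so 3 is the minimum.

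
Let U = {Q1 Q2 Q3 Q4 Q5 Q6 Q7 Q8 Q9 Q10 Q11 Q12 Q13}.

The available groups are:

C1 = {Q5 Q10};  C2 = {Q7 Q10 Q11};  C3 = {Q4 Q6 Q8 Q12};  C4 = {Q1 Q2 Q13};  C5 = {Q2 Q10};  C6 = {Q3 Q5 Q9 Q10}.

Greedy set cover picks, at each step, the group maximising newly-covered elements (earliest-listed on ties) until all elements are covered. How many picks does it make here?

4

Greedy: pick C3 (covers 4 new) → pick C6 (covers 4 new) → pick C4 (covers 3 new) → pick C2 (covers 2 new). Total picks: 4.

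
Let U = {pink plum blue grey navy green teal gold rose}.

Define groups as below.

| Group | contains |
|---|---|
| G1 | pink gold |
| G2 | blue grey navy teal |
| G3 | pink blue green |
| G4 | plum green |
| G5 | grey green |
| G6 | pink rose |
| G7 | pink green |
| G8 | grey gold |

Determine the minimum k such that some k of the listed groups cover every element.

G2 and G4 and G6 and G8 together: G2 ∪ G4 ∪ G6 ∪ G8 = {pink, plum, blue, grey, navy, green, teal, gold, rose} — every element is covered.
Only G2 contains navy, so G2 is forced; the remaining 5 elements need at least 3 more groups (each remaining group adds at most 2) — so at least 4 groups are needed, and 4 is optimal.

4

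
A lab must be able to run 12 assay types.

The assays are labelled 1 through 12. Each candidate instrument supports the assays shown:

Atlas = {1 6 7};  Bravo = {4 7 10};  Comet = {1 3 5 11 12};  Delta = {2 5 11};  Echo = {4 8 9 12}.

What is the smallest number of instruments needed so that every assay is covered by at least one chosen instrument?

5

Atlas and Bravo and Comet and Delta and Echo together: Atlas ∪ Bravo ∪ Comet ∪ Delta ∪ Echo = {1, 2, 3, 4, 5, 6, 7, 8, 9, 10, 11, 12} — every assay is covered.
No 4 of the 5 instruments cover everything (all 5 combinations miss at least one assay), so 5 is optimal.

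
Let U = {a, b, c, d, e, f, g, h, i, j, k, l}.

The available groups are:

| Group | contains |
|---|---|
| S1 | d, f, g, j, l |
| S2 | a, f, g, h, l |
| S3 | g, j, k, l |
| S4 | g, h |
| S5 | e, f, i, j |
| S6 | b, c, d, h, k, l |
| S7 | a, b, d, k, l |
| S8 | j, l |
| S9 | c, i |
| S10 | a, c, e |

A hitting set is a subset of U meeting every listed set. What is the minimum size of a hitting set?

The 4 elements {e, h, i, l} hit every group.
No choice of 3 elements meets every group, so 4 is the minimum.

4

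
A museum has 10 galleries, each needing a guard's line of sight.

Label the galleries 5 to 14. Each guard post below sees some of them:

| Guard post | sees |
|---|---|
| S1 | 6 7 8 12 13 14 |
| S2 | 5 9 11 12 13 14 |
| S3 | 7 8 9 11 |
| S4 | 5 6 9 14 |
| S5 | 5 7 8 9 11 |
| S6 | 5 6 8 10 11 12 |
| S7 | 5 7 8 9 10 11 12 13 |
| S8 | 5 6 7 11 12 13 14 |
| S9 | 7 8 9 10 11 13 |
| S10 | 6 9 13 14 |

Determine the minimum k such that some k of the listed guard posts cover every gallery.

S7 and S8 together: S7 ∪ S8 = {5, 6, 7, 8, 9, 10, 11, 12, 13, 14} — every gallery is covered.
No single guard post has all 10 galleries (the largest, S7, has 8), so 2 is optimal.

2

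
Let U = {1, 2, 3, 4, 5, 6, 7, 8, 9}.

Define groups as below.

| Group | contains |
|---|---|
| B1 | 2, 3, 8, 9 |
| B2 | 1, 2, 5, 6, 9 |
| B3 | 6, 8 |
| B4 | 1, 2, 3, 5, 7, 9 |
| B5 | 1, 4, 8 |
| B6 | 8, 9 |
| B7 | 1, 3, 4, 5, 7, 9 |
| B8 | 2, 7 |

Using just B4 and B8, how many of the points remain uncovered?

3

Union of B4, B8 = {1, 2, 3, 5, 7, 9}.
Not covered: 4, 6, 8 — 3 points.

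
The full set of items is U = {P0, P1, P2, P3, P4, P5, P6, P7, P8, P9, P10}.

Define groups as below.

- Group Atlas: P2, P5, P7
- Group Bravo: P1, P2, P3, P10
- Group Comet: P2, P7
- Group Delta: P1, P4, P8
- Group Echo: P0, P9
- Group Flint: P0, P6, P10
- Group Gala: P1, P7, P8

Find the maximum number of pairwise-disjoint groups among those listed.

3

Atlas, Delta, Echo are pairwise disjoint (Atlas={P2,P5,P7}; Delta={P1,P4,P8}; Echo={P0,P9}).
Every remaining group overlaps one of these, and no 4 of the listed groups are pairwise disjoint, so 3 is the maximum.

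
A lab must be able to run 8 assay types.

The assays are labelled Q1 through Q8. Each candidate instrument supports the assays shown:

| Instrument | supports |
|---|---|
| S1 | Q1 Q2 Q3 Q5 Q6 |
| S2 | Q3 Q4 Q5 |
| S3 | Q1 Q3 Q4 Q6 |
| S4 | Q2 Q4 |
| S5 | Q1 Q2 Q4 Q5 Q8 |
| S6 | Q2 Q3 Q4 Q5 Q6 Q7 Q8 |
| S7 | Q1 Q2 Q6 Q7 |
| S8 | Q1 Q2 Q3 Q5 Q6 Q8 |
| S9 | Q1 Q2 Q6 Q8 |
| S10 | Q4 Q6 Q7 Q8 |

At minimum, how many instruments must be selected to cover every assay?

Take {S6, S8}. Their union is {Q1, Q2, Q3, Q4, Q5, Q6, Q7, Q8}, which is all 8 assays.
No single instrument has all 8 assays (the largest, S6, has 7), so 2 is optimal.

2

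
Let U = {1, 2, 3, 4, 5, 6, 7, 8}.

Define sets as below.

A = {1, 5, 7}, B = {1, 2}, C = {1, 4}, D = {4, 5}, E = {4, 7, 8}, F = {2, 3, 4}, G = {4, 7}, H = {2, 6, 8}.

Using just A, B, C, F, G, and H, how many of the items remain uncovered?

0

Union of A, B, C, F, G, H = {1, 2, 3, 4, 5, 6, 7, 8} — that's every item, so 0 are uncovered.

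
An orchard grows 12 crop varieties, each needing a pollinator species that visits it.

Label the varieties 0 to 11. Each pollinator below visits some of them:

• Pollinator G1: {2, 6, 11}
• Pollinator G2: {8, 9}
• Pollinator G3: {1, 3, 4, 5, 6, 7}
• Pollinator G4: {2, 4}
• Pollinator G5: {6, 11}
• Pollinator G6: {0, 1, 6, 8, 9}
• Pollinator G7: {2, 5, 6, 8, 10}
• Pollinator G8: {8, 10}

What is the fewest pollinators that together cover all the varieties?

G1 and G3 and G6 and G8 together: G1 ∪ G3 ∪ G6 ∪ G8 = {0, 1, 2, 3, 4, 5, 6, 7, 8, 9, 10, 11} — every variety is covered.
No 3 of the 8 pollinators cover everything (all 56 combinations miss at least one variety), so 4 is optimal.

4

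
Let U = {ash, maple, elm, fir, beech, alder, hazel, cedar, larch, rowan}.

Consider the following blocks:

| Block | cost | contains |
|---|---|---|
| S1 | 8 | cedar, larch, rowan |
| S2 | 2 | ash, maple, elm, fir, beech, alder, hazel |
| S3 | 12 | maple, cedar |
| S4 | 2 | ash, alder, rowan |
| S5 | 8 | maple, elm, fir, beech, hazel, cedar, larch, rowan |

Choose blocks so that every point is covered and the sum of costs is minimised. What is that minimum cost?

S4, S5 together cover every point (S4 ∪ S5 = {ash, maple, elm, fir, beech, alder, hazel, cedar, larch, rowan}); total cost 2 + 8 = 10.
The greedy pick S2, S4, S1 costs 12; no covering selection beats 10.

10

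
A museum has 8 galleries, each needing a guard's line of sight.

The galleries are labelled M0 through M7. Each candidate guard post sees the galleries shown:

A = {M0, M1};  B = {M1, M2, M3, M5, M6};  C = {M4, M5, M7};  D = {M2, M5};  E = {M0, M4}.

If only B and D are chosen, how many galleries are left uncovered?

3

Union of B, D = {M1, M2, M3, M5, M6}.
Not covered: M0, M4, M7 — 3 galleries.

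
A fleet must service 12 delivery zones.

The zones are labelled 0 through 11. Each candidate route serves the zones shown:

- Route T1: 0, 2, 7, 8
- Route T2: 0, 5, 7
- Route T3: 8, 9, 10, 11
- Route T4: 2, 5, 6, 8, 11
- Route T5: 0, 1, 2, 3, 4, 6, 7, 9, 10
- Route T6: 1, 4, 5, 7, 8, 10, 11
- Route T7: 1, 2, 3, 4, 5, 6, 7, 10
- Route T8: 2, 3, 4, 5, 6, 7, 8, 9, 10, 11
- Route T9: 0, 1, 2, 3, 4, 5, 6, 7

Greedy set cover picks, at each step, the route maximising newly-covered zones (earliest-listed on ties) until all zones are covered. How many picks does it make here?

Greedy: pick T8 (covers 10 new) → pick T5 (covers 2 new). Total picks: 2.

2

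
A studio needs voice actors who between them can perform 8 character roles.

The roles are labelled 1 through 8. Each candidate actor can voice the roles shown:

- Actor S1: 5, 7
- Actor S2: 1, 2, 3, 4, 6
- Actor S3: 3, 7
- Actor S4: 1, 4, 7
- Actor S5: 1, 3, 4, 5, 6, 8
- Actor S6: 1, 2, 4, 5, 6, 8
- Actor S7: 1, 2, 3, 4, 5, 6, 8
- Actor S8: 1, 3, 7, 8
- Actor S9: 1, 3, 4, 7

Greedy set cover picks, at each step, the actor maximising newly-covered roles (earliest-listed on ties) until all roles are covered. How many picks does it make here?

Greedy: pick S7 (covers 7 new) → pick S1 (covers 1 new). Total picks: 2.

2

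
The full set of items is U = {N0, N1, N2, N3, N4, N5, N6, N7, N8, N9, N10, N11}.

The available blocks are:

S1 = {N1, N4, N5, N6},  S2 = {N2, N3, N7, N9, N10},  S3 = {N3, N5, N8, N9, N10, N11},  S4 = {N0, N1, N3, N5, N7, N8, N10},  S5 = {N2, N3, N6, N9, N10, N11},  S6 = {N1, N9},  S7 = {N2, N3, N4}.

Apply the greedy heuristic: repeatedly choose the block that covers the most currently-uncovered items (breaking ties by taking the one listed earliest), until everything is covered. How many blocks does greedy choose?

Greedy: pick S4 (covers 7 new) → pick S5 (covers 4 new) → pick S1 (covers 1 new). Total picks: 3.

3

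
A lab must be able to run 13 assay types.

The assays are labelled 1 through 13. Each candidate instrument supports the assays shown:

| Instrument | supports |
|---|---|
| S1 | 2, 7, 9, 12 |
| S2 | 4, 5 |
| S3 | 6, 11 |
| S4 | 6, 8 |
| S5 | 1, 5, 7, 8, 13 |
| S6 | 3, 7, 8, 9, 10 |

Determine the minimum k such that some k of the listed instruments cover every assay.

S1 and S2 and S3 and S5 and S6 together: S1 ∪ S2 ∪ S3 ∪ S5 ∪ S6 = {1, 2, 3, 4, 5, 6, 7, 8, 9, 10, 11, 12, 13} — every assay is covered.
No 4 of the 6 instruments cover everything (all 15 combinations miss at least one assay), so 5 is optimal.

5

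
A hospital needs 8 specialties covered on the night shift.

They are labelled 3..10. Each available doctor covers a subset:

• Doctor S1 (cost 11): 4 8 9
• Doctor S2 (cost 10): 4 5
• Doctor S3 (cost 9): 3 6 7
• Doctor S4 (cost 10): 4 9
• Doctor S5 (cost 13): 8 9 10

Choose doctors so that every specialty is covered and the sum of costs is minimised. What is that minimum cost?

32

S2, S3, S5 together cover every specialty (S2 ∪ S3 ∪ S5 = {3, 4, 5, 6, 7, 8, 9, 10}); total cost 10 + 9 + 13 = 32.
The greedy pick S3, S1, S2, S5 costs 43; no covering selection beats 32.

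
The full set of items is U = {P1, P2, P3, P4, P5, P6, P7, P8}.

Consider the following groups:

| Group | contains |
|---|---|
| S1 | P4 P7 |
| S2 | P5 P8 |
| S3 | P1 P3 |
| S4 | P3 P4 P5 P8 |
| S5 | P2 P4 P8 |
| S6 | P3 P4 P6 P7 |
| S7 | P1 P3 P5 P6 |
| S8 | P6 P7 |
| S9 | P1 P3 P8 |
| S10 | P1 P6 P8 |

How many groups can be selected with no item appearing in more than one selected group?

S2, S3, S8 are pairwise disjoint (S2={P5,P8}; S3={P1,P3}; S8={P6,P7}).
Every remaining group overlaps one of these, and no 4 of the listed groups are pairwise disjoint, so 3 is the maximum.

3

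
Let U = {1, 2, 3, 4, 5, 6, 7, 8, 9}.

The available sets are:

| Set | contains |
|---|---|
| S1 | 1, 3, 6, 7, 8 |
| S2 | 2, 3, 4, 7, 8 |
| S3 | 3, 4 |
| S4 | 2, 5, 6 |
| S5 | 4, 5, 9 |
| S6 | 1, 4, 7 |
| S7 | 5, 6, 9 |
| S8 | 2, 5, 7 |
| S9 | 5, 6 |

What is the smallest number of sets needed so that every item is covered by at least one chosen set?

S1 and S4 and S5 together: S1 ∪ S4 ∪ S5 = {1, 2, 3, 4, 5, 6, 7, 8, 9} — every item is covered.
No 2 of the 9 sets cover everything (all 36 combinations miss at least one item), so 3 is optimal.

3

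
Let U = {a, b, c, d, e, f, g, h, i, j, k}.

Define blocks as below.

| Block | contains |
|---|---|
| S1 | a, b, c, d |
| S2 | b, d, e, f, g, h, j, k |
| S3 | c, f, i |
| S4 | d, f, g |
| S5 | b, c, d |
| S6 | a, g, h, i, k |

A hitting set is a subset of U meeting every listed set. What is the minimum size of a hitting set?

2

The 2 items {c, g} hit every block.
The blocks S5, S6 are pairwise disjoint, so any hitting set needs a separate item for each — at least 2. Hence 2 is optimal.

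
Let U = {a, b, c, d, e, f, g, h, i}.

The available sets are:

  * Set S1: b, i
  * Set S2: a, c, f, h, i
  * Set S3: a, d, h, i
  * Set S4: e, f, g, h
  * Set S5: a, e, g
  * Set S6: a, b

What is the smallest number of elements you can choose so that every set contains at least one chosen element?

Take T = {a, b, f}. Each listed set contains at least one of these, so T is a hitting set of size 3.
No choice of 2 elements meets every set, so 3 is the minimum.

3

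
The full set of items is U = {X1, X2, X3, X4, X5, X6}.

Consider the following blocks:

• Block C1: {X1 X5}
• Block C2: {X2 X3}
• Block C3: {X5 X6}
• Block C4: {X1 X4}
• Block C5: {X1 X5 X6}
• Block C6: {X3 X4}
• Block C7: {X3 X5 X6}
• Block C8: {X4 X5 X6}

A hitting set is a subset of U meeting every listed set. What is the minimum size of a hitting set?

The 3 items {X3, X4, X5} hit every block.
The blocks C2, C3, C4 are pairwise disjoint, so any hitting set needs a separate item for each — at least 3. Hence 3 is optimal.

3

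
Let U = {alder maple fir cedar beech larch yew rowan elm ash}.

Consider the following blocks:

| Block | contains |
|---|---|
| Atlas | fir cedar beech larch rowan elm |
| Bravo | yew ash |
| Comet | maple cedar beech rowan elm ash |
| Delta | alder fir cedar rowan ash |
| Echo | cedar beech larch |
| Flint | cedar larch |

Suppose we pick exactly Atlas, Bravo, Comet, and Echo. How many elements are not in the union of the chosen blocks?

Union of Atlas, Bravo, Comet, Echo = {maple, fir, cedar, beech, larch, yew, rowan, elm, ash}.
Not covered: alder — 1 element.

1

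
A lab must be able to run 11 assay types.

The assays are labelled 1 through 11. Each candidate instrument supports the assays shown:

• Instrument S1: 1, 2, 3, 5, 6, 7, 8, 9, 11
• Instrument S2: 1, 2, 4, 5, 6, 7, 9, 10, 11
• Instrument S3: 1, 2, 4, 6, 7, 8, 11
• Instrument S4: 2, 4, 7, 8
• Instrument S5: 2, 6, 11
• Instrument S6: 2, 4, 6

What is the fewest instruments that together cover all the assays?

S1 and S2 together: S1 ∪ S2 = {1, 2, 3, 4, 5, 6, 7, 8, 9, 10, 11} — every assay is covered.
No single instrument has all 11 assays (the largest, S1, has 9), so 2 is optimal.

2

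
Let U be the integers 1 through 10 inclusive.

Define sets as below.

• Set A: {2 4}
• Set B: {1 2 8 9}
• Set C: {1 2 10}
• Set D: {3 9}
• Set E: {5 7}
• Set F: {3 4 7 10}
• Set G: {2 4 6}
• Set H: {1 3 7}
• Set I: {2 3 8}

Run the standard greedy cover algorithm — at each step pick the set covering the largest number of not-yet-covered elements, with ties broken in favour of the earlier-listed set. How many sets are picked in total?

4

Greedy: pick B (covers 4 new) → pick F (covers 4 new) → pick E (covers 1 new) → pick G (covers 1 new). Total picks: 4.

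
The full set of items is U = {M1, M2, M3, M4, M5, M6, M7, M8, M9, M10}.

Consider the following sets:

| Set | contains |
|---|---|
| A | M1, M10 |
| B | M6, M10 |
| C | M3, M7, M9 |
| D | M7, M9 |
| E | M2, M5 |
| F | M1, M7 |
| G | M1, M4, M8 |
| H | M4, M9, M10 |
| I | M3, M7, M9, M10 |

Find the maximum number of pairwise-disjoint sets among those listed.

B, D, E, G are pairwise disjoint (B={M6,M10}; D={M7,M9}; E={M2,M5}; G={M1,M4,M8}).
Every remaining set overlaps one of these, and no 5 of the listed sets are pairwise disjoint, so 4 is the maximum.

4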